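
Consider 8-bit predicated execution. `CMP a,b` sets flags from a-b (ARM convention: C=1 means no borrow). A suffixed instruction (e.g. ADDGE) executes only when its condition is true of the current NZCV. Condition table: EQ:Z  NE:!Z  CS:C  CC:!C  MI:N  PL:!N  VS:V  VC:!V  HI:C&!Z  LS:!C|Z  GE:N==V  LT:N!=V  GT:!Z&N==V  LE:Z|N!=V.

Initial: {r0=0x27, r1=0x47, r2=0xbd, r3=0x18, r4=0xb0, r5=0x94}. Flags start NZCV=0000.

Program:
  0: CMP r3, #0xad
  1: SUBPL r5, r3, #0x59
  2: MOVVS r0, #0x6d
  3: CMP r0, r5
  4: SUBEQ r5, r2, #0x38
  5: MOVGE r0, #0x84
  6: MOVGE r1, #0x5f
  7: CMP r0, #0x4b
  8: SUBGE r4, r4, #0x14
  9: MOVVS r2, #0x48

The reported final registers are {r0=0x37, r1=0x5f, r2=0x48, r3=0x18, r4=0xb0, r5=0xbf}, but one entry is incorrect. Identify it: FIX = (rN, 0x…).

0: ✓ CMP  NZCV=0000
1: ✓ SUBPL  r5←0xbf
2: · MOVVS
3: ✓ CMP  NZCV=0000
4: · SUBEQ
5: ✓ MOVGE  r0←0x84
6: ✓ MOVGE  r1←0x5f
7: ✓ CMP  NZCV=0011
8: · SUBGE
9: ✓ MOVVS  r2←0x48

FIX = (r0, 0x84)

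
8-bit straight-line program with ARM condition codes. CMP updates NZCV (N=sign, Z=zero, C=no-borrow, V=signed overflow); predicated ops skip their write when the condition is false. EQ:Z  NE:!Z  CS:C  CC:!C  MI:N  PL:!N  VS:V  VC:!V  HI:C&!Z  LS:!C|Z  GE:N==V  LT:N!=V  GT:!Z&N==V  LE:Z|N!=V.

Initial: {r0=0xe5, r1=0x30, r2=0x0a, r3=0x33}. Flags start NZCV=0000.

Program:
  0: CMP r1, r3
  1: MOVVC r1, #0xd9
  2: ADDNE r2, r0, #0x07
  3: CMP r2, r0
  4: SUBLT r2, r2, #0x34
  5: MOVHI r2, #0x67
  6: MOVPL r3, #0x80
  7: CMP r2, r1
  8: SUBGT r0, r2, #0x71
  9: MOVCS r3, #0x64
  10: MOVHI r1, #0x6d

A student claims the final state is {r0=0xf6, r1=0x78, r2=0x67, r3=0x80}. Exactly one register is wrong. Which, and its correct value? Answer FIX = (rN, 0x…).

[0] flags=1000 → (cmp)
[1] flags=1000 VC?T → r1=0xd9
[2] flags=1000 NE?T → r2=0xec
[3] flags=0010 → (cmp)
[4] flags=0010 LT?F → skip
[5] flags=0010 HI?T → r2=0x67
[6] flags=0010 PL?T → r3=0x80
[7] flags=1001 → (cmp)
[8] flags=1001 GT?T → r0=0xf6
[9] flags=1001 CS?F → skip
[10] flags=1001 HI?F → skip

FIX = (r1, 0xd9)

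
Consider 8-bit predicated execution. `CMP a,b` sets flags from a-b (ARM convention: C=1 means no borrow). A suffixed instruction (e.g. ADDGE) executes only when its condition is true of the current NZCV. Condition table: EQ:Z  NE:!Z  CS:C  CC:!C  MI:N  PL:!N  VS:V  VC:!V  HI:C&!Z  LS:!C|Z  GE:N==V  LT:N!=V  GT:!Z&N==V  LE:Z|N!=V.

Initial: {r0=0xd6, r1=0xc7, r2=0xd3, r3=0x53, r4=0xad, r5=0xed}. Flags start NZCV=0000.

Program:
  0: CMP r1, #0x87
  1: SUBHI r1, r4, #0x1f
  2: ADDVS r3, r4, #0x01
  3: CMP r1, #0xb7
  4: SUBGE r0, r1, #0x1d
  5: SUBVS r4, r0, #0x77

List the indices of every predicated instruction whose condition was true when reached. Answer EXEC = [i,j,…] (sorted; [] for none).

[0] flags=0010 → (cmp)
[1] flags=0010 HI?T → r1=0x8e
[2] flags=0010 VS?F → skip
[3] flags=1000 → (cmp)
[4] flags=1000 GE?F → skip
[5] flags=1000 VS?F → skip

EXEC = [1]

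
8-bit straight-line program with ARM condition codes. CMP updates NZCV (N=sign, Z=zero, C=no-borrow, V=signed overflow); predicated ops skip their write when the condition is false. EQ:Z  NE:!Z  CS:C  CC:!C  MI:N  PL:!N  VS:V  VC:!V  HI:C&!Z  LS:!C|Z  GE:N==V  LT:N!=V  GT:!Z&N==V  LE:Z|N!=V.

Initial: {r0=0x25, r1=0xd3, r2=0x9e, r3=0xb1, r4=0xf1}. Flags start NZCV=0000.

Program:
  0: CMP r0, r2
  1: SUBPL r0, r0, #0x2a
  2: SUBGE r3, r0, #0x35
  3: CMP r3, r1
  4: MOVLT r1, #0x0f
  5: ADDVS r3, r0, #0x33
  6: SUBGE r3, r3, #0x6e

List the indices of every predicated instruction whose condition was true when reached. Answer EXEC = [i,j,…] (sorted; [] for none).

EXEC = [2,6]

0: ✓ CMP  NZCV=1001
1: · SUBPL
2: ✓ SUBGE  r3←0xf0
3: ✓ CMP  NZCV=0010
4: · MOVLT
5: · ADDVS
6: ✓ SUBGE  r3←0x82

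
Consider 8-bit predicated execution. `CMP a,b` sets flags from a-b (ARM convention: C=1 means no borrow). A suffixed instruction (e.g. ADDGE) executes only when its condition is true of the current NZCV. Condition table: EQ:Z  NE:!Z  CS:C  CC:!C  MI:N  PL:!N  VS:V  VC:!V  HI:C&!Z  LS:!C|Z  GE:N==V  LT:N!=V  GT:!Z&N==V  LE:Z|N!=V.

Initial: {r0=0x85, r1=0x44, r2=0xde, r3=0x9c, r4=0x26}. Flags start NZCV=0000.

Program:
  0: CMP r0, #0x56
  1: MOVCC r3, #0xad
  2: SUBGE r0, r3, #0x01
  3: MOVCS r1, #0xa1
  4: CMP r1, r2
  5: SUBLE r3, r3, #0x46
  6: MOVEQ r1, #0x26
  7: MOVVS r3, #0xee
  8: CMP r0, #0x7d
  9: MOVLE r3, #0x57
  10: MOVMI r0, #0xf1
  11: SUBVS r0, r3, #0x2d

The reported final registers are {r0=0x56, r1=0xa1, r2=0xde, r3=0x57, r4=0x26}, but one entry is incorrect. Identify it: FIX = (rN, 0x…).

0: ✓ CMP  NZCV=0011
1: · MOVCC
2: · SUBGE
3: ✓ MOVCS  r1←0xa1
4: ✓ CMP  NZCV=1000
5: ✓ SUBLE  r3←0x56
6: · MOVEQ
7: · MOVVS
8: ✓ CMP  NZCV=0011
9: ✓ MOVLE  r3←0x57
10: · MOVMI
11: ✓ SUBVS  r0←0x2a

FIX = (r0, 0x2a)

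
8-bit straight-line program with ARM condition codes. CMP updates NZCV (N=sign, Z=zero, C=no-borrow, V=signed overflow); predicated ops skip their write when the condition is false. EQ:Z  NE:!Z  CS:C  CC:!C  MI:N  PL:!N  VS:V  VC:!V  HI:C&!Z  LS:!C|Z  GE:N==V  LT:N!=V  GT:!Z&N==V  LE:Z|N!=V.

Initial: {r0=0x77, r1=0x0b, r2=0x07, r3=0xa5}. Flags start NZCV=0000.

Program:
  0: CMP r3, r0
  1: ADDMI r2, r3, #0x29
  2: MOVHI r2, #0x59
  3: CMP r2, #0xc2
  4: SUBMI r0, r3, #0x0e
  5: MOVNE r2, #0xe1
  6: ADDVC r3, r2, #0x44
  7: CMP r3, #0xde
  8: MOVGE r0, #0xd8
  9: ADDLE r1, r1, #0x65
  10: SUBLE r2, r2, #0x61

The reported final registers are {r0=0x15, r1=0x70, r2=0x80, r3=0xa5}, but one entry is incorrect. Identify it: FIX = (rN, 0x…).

[0] flags=0011 → (cmp)
[1] flags=0011 MI?F → skip
[2] flags=0011 HI?T → r2=0x59
[3] flags=1001 → (cmp)
[4] flags=1001 MI?T → r0=0x97
[5] flags=1001 NE?T → r2=0xe1
[6] flags=1001 VC?F → skip
[7] flags=1000 → (cmp)
[8] flags=1000 GE?F → skip
[9] flags=1000 LE?T → r1=0x70
[10] flags=1000 LE?T → r2=0x80

FIX = (r0, 0x97)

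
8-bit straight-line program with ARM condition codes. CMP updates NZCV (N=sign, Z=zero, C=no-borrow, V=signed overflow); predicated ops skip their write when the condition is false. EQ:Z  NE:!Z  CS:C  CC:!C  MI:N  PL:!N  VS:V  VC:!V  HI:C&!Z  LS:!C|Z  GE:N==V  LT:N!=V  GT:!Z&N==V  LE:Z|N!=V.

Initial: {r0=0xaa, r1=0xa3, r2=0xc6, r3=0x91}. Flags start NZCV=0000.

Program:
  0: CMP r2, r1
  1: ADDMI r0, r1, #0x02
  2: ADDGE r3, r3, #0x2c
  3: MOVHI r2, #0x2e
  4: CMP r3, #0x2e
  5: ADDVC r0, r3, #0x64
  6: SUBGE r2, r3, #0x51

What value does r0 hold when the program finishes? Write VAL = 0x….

0: ✓ CMP  NZCV=0010
1: · ADDMI
2: ✓ ADDGE  r3←0xbd
3: ✓ MOVHI  r2←0x2e
4: ✓ CMP  NZCV=1010
5: ✓ ADDVC  r0←0x21
6: · SUBGE

VAL = 0x21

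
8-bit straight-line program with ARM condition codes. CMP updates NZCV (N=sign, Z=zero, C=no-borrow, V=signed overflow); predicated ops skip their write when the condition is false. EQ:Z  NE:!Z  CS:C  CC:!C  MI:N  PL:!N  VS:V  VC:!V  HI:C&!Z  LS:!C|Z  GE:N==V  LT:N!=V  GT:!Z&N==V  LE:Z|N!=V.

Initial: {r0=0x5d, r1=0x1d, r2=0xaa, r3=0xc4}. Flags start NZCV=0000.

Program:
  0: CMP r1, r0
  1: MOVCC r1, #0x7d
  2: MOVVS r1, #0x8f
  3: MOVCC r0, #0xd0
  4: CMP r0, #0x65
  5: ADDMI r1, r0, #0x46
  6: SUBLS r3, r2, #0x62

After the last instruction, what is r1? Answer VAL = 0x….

VAL = 0x7d

0: ✓ CMP  NZCV=1000
1: ✓ MOVCC  r1←0x7d
2: · MOVVS
3: ✓ MOVCC  r0←0xd0
4: ✓ CMP  NZCV=0011
5: · ADDMI
6: · SUBLS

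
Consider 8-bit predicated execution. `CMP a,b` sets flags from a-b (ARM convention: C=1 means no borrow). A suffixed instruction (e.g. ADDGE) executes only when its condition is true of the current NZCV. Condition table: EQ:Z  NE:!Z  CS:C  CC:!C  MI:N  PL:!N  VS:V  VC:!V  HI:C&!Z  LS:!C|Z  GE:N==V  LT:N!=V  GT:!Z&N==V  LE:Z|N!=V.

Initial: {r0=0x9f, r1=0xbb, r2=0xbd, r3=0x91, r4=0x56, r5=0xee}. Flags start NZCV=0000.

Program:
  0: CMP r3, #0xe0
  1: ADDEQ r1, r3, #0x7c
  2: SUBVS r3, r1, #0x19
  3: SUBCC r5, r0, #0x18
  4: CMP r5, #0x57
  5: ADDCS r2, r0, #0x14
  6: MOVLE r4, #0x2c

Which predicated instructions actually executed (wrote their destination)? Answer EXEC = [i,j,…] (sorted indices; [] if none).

[0] flags=1000 → (cmp)
[1] flags=1000 EQ?F → skip
[2] flags=1000 VS?F → skip
[3] flags=1000 CC?T → r5=0x87
[4] flags=0011 → (cmp)
[5] flags=0011 CS?T → r2=0xb3
[6] flags=0011 LE?T → r4=0x2c

EXEC = [3,5,6]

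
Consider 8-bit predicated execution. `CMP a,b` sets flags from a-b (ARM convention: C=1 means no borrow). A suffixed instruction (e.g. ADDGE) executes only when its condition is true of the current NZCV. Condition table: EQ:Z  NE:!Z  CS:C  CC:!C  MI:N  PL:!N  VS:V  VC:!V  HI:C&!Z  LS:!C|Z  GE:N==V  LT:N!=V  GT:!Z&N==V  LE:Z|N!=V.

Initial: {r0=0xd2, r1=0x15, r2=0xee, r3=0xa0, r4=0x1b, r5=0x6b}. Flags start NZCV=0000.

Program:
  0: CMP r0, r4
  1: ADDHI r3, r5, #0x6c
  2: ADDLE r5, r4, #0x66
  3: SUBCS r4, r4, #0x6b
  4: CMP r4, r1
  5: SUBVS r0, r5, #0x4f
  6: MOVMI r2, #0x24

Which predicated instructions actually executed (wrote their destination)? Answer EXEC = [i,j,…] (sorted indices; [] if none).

EXEC = [1,2,3,6]

0: ✓ CMP  NZCV=1010
1: ✓ ADDHI  r3←0xd7
2: ✓ ADDLE  r5←0x81
3: ✓ SUBCS  r4←0xb0
4: ✓ CMP  NZCV=1010
5: · SUBVS
6: ✓ MOVMI  r2←0x24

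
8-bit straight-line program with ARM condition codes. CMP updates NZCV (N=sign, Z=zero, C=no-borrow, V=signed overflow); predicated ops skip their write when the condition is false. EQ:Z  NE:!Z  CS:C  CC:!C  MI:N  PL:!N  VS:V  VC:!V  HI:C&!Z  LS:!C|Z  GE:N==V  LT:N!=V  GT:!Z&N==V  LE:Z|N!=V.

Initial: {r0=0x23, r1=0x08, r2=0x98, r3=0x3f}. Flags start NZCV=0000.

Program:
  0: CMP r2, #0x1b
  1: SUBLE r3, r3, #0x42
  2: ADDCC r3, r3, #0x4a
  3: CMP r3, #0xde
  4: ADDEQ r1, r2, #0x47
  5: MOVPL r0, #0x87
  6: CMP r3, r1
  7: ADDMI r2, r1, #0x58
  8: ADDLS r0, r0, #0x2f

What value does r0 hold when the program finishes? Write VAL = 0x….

VAL = 0x87

[0] flags=0011 → (cmp)
[1] flags=0011 LE?T → r3=0xfd
[2] flags=0011 CC?F → skip
[3] flags=0010 → (cmp)
[4] flags=0010 EQ?F → skip
[5] flags=0010 PL?T → r0=0x87
[6] flags=1010 → (cmp)
[7] flags=1010 MI?T → r2=0x60
[8] flags=1010 LS?F → skip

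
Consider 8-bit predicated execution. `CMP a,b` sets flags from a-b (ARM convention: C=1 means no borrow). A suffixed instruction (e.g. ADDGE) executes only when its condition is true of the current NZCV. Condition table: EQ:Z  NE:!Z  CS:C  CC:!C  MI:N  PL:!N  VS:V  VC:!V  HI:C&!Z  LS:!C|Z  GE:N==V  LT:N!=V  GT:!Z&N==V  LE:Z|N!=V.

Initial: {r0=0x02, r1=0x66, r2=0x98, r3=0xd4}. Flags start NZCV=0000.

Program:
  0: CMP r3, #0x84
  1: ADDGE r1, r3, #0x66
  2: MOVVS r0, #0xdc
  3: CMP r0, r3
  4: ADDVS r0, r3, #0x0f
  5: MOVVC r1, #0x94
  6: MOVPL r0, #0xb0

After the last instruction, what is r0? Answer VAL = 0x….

0: ✓ CMP  NZCV=0010
1: ✓ ADDGE  r1←0x3a
2: · MOVVS
3: ✓ CMP  NZCV=0000
4: · ADDVS
5: ✓ MOVVC  r1←0x94
6: ✓ MOVPL  r0←0xb0

VAL = 0xb0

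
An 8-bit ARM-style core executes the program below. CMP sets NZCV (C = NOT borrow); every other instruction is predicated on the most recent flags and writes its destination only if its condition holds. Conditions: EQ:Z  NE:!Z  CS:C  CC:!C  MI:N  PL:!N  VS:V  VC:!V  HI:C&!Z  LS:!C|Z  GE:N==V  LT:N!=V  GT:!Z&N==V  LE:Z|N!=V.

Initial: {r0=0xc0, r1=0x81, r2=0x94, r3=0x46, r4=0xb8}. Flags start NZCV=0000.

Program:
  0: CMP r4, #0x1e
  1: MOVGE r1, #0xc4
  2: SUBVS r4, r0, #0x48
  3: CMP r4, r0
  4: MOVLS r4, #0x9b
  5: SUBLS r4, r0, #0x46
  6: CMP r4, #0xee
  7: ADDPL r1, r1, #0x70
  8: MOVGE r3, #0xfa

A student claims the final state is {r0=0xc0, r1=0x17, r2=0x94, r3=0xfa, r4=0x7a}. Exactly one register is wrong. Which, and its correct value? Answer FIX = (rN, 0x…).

FIX = (r1, 0x81)

0: ✓ CMP  NZCV=1010
1: · MOVGE
2: · SUBVS
3: ✓ CMP  NZCV=1000
4: ✓ MOVLS  r4←0x9b
5: ✓ SUBLS  r4←0x7a
6: ✓ CMP  NZCV=1001
7: · ADDPL
8: ✓ MOVGE  r3←0xfa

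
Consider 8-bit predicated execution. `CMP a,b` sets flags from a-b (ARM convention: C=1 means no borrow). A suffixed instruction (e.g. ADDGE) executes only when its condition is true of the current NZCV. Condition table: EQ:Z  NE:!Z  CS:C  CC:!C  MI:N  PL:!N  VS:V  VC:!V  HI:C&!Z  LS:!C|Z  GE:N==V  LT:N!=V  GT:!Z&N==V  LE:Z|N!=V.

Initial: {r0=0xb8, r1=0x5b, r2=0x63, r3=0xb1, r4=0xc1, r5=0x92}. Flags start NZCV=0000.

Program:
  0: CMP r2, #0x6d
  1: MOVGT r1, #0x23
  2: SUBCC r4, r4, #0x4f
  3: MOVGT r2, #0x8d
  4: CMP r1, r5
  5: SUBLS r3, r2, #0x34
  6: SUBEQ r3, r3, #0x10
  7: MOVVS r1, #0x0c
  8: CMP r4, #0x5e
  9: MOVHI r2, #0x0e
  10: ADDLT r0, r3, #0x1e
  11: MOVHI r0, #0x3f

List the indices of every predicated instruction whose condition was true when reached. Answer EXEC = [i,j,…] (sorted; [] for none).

[0] flags=1000 → (cmp)
[1] flags=1000 GT?F → skip
[2] flags=1000 CC?T → r4=0x72
[3] flags=1000 GT?F → skip
[4] flags=1001 → (cmp)
[5] flags=1001 LS?T → r3=0x2f
[6] flags=1001 EQ?F → skip
[7] flags=1001 VS?T → r1=0x0c
[8] flags=0010 → (cmp)
[9] flags=0010 HI?T → r2=0x0e
[10] flags=0010 LT?F → skip
[11] flags=0010 HI?T → r0=0x3f

EXEC = [2,5,7,9,11]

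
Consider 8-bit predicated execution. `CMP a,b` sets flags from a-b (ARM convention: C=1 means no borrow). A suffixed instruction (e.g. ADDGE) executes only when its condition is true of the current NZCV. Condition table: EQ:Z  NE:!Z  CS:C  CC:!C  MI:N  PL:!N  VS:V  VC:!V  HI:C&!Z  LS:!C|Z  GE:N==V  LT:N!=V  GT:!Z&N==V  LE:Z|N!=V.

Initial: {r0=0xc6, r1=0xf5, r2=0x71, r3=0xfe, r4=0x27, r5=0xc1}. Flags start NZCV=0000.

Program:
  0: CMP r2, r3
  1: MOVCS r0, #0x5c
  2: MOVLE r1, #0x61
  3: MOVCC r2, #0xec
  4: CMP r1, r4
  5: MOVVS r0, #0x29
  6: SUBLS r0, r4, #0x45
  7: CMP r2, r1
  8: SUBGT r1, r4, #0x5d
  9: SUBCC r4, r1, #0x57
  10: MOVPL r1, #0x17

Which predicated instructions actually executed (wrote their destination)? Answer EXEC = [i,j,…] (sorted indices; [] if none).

EXEC = [3,9]

[0] flags=0000 → (cmp)
[1] flags=0000 CS?F → skip
[2] flags=0000 LE?F → skip
[3] flags=0000 CC?T → r2=0xec
[4] flags=1010 → (cmp)
[5] flags=1010 VS?F → skip
[6] flags=1010 LS?F → skip
[7] flags=1000 → (cmp)
[8] flags=1000 GT?F → skip
[9] flags=1000 CC?T → r4=0x9e
[10] flags=1000 PL?F → skip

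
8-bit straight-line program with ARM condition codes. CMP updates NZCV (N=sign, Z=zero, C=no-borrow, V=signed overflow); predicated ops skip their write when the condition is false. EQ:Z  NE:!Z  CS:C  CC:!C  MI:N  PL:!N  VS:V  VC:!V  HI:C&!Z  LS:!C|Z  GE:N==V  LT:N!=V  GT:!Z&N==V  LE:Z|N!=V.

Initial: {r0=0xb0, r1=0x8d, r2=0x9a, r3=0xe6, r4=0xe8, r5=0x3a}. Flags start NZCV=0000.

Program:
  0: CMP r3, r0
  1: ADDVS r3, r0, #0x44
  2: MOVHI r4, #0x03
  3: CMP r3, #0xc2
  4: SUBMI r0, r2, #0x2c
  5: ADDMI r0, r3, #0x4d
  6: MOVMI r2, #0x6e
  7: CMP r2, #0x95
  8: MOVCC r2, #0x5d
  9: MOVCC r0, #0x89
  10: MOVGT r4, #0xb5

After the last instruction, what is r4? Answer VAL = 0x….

VAL = 0xb5

0: ✓ CMP  NZCV=0010
1: · ADDVS
2: ✓ MOVHI  r4←0x03
3: ✓ CMP  NZCV=0010
4: · SUBMI
5: · ADDMI
6: · MOVMI
7: ✓ CMP  NZCV=0010
8: · MOVCC
9: · MOVCC
10: ✓ MOVGT  r4←0xb5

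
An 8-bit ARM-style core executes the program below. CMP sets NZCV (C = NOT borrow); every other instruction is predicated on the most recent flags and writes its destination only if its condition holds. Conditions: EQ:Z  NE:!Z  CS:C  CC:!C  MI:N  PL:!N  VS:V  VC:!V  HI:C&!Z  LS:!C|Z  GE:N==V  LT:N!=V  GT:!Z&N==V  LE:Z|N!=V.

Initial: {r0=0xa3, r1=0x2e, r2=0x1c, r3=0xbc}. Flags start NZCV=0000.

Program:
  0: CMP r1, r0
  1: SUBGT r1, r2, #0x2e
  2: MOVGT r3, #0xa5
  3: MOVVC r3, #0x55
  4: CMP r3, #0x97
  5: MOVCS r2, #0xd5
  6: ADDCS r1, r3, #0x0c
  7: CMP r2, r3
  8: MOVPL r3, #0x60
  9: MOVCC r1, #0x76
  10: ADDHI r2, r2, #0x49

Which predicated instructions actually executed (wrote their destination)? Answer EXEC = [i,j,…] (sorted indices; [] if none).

EXEC = [1,2,5,6,8,10]

0: ✓ CMP  NZCV=1001
1: ✓ SUBGT  r1←0xee
2: ✓ MOVGT  r3←0xa5
3: · MOVVC
4: ✓ CMP  NZCV=0010
5: ✓ MOVCS  r2←0xd5
6: ✓ ADDCS  r1←0xb1
7: ✓ CMP  NZCV=0010
8: ✓ MOVPL  r3←0x60
9: · MOVCC
10: ✓ ADDHI  r2←0x1e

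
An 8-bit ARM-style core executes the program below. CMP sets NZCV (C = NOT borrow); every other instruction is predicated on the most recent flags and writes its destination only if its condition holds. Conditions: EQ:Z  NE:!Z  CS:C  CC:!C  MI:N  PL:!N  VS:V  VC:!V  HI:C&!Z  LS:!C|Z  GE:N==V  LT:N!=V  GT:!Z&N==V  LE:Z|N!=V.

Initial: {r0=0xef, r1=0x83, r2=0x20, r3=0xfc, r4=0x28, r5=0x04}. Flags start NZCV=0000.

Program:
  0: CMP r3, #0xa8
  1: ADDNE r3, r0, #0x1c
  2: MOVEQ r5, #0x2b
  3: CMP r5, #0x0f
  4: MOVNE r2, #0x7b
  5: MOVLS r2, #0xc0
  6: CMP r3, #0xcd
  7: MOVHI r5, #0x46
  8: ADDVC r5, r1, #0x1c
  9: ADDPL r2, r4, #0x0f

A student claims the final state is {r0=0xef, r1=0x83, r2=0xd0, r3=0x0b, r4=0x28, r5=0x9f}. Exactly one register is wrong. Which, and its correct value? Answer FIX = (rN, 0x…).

[0] flags=0010 → (cmp)
[1] flags=0010 NE?T → r3=0x0b
[2] flags=0010 EQ?F → skip
[3] flags=1000 → (cmp)
[4] flags=1000 NE?T → r2=0x7b
[5] flags=1000 LS?T → r2=0xc0
[6] flags=0000 → (cmp)
[7] flags=0000 HI?F → skip
[8] flags=0000 VC?T → r5=0x9f
[9] flags=0000 PL?T → r2=0x37

FIX = (r2, 0x37)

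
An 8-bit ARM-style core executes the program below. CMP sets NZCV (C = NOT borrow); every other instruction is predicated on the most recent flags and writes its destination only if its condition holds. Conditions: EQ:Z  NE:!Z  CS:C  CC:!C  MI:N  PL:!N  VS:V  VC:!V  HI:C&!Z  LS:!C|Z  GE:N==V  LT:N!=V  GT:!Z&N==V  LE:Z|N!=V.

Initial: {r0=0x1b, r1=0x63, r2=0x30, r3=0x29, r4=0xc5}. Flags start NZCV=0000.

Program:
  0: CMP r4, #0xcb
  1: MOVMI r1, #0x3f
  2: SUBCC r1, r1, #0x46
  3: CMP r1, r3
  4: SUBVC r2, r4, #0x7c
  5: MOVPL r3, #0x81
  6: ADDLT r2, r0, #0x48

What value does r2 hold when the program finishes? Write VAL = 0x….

VAL = 0x63

0: ✓ CMP  NZCV=1000
1: ✓ MOVMI  r1←0x3f
2: ✓ SUBCC  r1←0xf9
3: ✓ CMP  NZCV=1010
4: ✓ SUBVC  r2←0x49
5: · MOVPL
6: ✓ ADDLT  r2←0x63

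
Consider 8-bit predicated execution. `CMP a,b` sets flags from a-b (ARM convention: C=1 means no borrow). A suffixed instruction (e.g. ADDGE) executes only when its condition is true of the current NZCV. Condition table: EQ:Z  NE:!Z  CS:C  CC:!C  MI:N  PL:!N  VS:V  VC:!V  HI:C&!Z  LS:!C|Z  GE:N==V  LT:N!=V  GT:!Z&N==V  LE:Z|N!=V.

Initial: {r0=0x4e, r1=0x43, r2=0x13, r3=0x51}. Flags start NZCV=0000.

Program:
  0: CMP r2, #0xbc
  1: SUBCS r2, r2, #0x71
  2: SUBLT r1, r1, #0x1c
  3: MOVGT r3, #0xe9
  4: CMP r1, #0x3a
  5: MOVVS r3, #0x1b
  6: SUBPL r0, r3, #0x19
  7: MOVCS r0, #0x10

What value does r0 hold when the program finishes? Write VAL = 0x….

VAL = 0x10

0: ✓ CMP  NZCV=0000
1: · SUBCS
2: · SUBLT
3: ✓ MOVGT  r3←0xe9
4: ✓ CMP  NZCV=0010
5: · MOVVS
6: ✓ SUBPL  r0←0xd0
7: ✓ MOVCS  r0←0x10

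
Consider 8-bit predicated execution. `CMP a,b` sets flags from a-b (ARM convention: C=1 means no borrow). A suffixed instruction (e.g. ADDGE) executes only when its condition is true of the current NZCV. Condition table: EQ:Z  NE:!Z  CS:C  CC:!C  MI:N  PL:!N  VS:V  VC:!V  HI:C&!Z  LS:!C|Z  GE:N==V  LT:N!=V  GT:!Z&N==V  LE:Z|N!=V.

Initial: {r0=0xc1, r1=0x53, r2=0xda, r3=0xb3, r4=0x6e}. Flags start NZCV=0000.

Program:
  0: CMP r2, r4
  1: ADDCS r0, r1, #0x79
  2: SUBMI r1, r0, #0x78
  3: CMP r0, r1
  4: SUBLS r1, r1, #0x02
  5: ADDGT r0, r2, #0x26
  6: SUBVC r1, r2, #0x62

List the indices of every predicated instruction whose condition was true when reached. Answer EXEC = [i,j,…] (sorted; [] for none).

[0] flags=0011 → (cmp)
[1] flags=0011 CS?T → r0=0xcc
[2] flags=0011 MI?F → skip
[3] flags=0011 → (cmp)
[4] flags=0011 LS?F → skip
[5] flags=0011 GT?F → skip
[6] flags=0011 VC?F → skip

EXEC = [1]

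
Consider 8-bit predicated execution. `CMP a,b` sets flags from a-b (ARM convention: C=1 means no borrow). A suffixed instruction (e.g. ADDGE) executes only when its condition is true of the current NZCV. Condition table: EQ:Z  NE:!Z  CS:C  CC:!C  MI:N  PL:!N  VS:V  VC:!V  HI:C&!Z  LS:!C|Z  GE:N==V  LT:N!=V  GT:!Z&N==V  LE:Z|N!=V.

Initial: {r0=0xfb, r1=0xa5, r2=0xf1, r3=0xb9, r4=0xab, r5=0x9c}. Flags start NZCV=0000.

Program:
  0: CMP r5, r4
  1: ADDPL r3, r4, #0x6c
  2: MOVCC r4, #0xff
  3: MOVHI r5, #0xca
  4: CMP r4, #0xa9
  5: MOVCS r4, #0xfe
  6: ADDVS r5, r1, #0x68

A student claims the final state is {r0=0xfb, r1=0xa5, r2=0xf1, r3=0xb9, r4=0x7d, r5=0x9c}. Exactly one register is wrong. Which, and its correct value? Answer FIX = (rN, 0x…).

[0] flags=1000 → (cmp)
[1] flags=1000 PL?F → skip
[2] flags=1000 CC?T → r4=0xff
[3] flags=1000 HI?F → skip
[4] flags=0010 → (cmp)
[5] flags=0010 CS?T → r4=0xfe
[6] flags=0010 VS?F → skip

FIX = (r4, 0xfe)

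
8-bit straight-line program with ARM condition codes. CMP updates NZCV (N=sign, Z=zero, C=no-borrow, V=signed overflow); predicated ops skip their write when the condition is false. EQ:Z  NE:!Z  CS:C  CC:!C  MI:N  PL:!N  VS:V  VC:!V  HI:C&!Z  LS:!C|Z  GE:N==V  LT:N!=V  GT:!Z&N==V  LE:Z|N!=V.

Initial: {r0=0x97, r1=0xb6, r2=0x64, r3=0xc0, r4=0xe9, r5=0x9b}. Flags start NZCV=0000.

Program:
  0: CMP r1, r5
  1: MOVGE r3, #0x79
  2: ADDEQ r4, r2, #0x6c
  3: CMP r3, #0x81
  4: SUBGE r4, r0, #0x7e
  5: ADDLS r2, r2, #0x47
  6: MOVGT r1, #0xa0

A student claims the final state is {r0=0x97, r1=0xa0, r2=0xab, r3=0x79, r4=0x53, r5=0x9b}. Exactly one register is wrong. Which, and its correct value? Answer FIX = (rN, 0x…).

[0] flags=0010 → (cmp)
[1] flags=0010 GE?T → r3=0x79
[2] flags=0010 EQ?F → skip
[3] flags=1001 → (cmp)
[4] flags=1001 GE?T → r4=0x19
[5] flags=1001 LS?T → r2=0xab
[6] flags=1001 GT?T → r1=0xa0

FIX = (r4, 0x19)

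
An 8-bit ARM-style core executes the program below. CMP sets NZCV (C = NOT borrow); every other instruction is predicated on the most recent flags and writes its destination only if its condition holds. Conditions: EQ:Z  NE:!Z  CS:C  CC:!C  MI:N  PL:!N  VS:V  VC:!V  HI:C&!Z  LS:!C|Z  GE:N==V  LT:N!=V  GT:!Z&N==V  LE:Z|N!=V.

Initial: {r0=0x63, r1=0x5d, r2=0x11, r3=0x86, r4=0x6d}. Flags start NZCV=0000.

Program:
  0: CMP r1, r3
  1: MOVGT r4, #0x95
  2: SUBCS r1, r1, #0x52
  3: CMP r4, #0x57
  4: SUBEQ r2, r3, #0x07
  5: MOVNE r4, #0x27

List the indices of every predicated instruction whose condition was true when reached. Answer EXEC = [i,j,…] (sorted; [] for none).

[0] flags=1001 → (cmp)
[1] flags=1001 GT?T → r4=0x95
[2] flags=1001 CS?F → skip
[3] flags=0011 → (cmp)
[4] flags=0011 EQ?F → skip
[5] flags=0011 NE?T → r4=0x27

EXEC = [1,5]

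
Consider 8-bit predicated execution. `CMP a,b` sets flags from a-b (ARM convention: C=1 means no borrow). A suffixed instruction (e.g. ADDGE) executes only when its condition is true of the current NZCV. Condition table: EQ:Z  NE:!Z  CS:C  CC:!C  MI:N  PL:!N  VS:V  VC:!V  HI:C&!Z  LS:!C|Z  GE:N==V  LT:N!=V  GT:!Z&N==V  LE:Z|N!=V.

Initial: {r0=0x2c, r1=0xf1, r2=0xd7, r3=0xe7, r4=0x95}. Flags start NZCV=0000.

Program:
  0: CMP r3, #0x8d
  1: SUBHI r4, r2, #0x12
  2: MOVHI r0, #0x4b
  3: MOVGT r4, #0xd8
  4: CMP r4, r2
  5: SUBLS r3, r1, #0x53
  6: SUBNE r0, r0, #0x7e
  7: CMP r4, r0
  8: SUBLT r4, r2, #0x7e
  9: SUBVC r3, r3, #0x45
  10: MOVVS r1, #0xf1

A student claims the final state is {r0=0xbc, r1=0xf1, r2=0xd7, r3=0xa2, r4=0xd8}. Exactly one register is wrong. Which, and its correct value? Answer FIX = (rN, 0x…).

[0] flags=0010 → (cmp)
[1] flags=0010 HI?T → r4=0xc5
[2] flags=0010 HI?T → r0=0x4b
[3] flags=0010 GT?T → r4=0xd8
[4] flags=0010 → (cmp)
[5] flags=0010 LS?F → skip
[6] flags=0010 NE?T → r0=0xcd
[7] flags=0010 → (cmp)
[8] flags=0010 LT?F → skip
[9] flags=0010 VC?T → r3=0xa2
[10] flags=0010 VS?F → skip

FIX = (r0, 0xcd)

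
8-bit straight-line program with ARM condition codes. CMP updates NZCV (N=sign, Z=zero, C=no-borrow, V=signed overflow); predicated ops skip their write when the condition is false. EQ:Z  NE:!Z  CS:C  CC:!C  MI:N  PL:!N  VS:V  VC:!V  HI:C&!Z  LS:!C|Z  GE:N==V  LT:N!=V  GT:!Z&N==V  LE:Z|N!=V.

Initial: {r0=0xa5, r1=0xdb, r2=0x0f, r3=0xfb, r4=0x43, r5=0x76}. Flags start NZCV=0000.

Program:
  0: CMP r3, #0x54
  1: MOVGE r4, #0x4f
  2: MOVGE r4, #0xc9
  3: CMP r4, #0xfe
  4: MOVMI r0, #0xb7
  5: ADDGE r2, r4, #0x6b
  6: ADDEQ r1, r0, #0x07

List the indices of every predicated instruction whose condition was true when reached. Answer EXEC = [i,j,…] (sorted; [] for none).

EXEC = [5]

0: ✓ CMP  NZCV=1010
1: · MOVGE
2: · MOVGE
3: ✓ CMP  NZCV=0000
4: · MOVMI
5: ✓ ADDGE  r2←0xae
6: · ADDEQ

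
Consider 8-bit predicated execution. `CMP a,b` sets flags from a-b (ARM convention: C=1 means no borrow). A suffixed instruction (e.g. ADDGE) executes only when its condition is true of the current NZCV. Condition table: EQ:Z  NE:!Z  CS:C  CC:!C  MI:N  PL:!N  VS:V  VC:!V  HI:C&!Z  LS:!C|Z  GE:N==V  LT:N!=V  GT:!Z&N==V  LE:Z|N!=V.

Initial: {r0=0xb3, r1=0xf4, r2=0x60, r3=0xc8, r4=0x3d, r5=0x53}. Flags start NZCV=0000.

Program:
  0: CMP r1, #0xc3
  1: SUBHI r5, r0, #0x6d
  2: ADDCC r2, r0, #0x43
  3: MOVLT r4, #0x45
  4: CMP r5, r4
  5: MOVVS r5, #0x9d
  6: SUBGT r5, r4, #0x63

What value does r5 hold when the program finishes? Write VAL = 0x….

VAL = 0xda

[0] flags=0010 → (cmp)
[1] flags=0010 HI?T → r5=0x46
[2] flags=0010 CC?F → skip
[3] flags=0010 LT?F → skip
[4] flags=0010 → (cmp)
[5] flags=0010 VS?F → skip
[6] flags=0010 GT?T → r5=0xda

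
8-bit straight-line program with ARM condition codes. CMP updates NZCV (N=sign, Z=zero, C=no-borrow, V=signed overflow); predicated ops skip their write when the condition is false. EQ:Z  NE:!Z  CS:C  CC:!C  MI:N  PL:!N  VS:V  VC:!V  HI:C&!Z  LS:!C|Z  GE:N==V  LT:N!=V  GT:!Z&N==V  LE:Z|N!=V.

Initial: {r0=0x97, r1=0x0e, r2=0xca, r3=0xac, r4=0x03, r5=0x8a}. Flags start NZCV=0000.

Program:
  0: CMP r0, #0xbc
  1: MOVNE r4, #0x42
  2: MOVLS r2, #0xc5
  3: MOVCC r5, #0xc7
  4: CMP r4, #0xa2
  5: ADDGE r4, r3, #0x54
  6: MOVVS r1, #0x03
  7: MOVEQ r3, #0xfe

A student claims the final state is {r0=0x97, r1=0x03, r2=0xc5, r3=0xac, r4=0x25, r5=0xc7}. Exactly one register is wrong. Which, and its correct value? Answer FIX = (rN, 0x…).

[0] flags=1000 → (cmp)
[1] flags=1000 NE?T → r4=0x42
[2] flags=1000 LS?T → r2=0xc5
[3] flags=1000 CC?T → r5=0xc7
[4] flags=1001 → (cmp)
[5] flags=1001 GE?T → r4=0x00
[6] flags=1001 VS?T → r1=0x03
[7] flags=1001 EQ?F → skip

FIX = (r4, 0x00)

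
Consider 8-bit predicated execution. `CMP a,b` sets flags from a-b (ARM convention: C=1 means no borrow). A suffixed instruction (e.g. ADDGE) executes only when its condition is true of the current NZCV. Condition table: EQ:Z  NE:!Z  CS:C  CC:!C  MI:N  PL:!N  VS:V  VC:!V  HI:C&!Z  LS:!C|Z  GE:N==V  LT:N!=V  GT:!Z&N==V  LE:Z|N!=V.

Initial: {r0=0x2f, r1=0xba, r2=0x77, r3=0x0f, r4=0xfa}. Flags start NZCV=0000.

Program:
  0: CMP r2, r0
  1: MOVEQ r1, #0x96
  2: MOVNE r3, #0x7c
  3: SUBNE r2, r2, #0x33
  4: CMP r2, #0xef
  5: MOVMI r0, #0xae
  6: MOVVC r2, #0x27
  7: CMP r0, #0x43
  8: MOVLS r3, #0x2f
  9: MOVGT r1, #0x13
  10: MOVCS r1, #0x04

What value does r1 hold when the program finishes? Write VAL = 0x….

[0] flags=0010 → (cmp)
[1] flags=0010 EQ?F → skip
[2] flags=0010 NE?T → r3=0x7c
[3] flags=0010 NE?T → r2=0x44
[4] flags=0000 → (cmp)
[5] flags=0000 MI?F → skip
[6] flags=0000 VC?T → r2=0x27
[7] flags=1000 → (cmp)
[8] flags=1000 LS?T → r3=0x2f
[9] flags=1000 GT?F → skip
[10] flags=1000 CS?F → skip

VAL = 0xba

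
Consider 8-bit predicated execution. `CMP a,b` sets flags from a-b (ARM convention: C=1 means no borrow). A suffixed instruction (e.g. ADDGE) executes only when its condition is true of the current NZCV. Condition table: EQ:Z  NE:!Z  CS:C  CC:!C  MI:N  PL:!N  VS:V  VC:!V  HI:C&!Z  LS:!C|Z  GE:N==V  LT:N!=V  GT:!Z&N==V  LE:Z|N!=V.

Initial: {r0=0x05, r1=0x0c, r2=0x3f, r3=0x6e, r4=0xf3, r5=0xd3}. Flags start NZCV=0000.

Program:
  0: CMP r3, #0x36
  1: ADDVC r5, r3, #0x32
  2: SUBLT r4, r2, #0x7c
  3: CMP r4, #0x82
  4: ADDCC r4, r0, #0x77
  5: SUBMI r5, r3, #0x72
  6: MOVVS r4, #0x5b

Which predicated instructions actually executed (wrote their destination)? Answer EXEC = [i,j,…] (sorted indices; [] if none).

EXEC = [1]

0: ✓ CMP  NZCV=0010
1: ✓ ADDVC  r5←0xa0
2: · SUBLT
3: ✓ CMP  NZCV=0010
4: · ADDCC
5: · SUBMI
6: · MOVVS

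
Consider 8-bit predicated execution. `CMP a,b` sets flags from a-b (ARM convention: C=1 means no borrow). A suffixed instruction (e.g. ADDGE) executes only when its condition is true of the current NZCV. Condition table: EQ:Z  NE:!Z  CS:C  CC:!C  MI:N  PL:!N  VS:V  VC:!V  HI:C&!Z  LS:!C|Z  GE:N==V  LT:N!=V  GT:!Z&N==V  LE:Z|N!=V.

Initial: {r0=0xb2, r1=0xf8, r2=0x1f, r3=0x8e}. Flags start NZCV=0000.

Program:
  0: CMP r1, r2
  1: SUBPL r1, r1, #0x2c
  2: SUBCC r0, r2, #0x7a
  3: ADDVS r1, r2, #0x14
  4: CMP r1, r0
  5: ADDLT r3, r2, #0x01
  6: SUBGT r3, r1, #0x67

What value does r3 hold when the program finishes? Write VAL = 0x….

VAL = 0x91

0: ✓ CMP  NZCV=1010
1: · SUBPL
2: · SUBCC
3: · ADDVS
4: ✓ CMP  NZCV=0010
5: · ADDLT
6: ✓ SUBGT  r3←0x91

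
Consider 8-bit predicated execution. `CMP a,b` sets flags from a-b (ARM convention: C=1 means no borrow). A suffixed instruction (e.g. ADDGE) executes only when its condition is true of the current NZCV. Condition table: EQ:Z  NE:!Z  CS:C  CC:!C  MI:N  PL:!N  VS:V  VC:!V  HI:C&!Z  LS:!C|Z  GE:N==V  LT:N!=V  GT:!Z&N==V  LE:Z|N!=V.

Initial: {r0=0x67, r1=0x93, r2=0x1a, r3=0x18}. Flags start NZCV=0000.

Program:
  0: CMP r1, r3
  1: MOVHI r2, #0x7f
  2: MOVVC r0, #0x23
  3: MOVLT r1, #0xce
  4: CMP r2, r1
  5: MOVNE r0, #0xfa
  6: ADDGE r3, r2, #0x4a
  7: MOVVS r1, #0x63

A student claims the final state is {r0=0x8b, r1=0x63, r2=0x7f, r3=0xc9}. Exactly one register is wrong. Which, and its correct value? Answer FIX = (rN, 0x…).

FIX = (r0, 0xfa)

0: ✓ CMP  NZCV=0011
1: ✓ MOVHI  r2←0x7f
2: · MOVVC
3: ✓ MOVLT  r1←0xce
4: ✓ CMP  NZCV=1001
5: ✓ MOVNE  r0←0xfa
6: ✓ ADDGE  r3←0xc9
7: ✓ MOVVS  r1←0x63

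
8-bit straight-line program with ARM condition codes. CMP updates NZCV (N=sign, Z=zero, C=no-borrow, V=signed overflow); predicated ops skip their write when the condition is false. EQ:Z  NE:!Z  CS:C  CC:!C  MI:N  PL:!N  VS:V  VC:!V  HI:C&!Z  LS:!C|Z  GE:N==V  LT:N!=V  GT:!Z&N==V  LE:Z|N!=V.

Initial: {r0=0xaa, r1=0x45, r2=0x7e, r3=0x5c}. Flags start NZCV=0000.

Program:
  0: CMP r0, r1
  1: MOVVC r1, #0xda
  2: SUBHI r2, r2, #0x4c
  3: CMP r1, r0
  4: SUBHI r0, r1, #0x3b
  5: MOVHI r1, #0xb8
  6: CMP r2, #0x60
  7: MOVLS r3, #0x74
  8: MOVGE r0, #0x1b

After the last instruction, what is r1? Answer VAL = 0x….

VAL = 0x45

[0] flags=0011 → (cmp)
[1] flags=0011 VC?F → skip
[2] flags=0011 HI?T → r2=0x32
[3] flags=1001 → (cmp)
[4] flags=1001 HI?F → skip
[5] flags=1001 HI?F → skip
[6] flags=1000 → (cmp)
[7] flags=1000 LS?T → r3=0x74
[8] flags=1000 GE?F → skip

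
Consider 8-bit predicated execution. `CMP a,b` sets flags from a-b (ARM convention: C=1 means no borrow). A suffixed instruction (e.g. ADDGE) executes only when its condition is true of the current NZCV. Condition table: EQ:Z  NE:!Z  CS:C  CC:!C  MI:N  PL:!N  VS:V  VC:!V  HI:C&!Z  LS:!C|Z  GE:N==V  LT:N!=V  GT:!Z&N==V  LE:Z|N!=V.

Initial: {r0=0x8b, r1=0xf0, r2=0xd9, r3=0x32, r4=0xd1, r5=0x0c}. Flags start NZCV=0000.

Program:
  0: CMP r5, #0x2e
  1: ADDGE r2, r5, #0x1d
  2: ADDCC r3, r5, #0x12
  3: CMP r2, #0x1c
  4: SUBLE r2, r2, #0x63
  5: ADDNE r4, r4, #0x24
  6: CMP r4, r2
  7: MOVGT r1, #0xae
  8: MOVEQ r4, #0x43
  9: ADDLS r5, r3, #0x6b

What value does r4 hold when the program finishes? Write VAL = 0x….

0: ✓ CMP  NZCV=1000
1: · ADDGE
2: ✓ ADDCC  r3←0x1e
3: ✓ CMP  NZCV=1010
4: ✓ SUBLE  r2←0x76
5: ✓ ADDNE  r4←0xf5
6: ✓ CMP  NZCV=0011
7: · MOVGT
8: · MOVEQ
9: · ADDLS

VAL = 0xf5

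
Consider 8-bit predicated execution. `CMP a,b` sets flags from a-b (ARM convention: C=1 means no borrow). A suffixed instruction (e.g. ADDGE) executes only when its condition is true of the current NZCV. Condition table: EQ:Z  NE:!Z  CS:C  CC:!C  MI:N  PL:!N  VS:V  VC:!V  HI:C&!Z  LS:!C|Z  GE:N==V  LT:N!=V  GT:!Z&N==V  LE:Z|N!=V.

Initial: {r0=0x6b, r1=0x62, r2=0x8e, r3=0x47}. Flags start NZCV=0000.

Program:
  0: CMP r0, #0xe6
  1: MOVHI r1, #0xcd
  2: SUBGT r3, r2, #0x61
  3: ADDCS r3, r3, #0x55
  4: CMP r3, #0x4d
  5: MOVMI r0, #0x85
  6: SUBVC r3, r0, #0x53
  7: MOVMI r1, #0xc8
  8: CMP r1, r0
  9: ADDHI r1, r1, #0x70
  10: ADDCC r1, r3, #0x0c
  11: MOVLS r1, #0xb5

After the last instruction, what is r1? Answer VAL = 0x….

VAL = 0x38

[0] flags=1001 → (cmp)
[1] flags=1001 HI?F → skip
[2] flags=1001 GT?T → r3=0x2d
[3] flags=1001 CS?F → skip
[4] flags=1000 → (cmp)
[5] flags=1000 MI?T → r0=0x85
[6] flags=1000 VC?T → r3=0x32
[7] flags=1000 MI?T → r1=0xc8
[8] flags=0010 → (cmp)
[9] flags=0010 HI?T → r1=0x38
[10] flags=0010 CC?F → skip
[11] flags=0010 LS?F → skip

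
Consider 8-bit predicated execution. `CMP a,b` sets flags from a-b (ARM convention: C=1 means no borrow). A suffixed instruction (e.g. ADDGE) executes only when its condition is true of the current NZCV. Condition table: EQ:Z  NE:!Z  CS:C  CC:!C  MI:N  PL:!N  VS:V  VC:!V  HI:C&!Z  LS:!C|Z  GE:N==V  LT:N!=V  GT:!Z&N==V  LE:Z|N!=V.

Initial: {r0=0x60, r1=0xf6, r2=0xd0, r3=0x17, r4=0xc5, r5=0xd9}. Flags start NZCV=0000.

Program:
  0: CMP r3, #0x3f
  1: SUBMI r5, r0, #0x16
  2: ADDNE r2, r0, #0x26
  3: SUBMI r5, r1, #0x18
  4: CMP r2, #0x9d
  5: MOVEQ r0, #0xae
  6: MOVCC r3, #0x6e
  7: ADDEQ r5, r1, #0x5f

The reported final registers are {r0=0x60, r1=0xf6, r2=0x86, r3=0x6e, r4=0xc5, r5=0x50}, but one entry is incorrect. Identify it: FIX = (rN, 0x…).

0: ✓ CMP  NZCV=1000
1: ✓ SUBMI  r5←0x4a
2: ✓ ADDNE  r2←0x86
3: ✓ SUBMI  r5←0xde
4: ✓ CMP  NZCV=1000
5: · MOVEQ
6: ✓ MOVCC  r3←0x6e
7: · ADDEQ

FIX = (r5, 0xde)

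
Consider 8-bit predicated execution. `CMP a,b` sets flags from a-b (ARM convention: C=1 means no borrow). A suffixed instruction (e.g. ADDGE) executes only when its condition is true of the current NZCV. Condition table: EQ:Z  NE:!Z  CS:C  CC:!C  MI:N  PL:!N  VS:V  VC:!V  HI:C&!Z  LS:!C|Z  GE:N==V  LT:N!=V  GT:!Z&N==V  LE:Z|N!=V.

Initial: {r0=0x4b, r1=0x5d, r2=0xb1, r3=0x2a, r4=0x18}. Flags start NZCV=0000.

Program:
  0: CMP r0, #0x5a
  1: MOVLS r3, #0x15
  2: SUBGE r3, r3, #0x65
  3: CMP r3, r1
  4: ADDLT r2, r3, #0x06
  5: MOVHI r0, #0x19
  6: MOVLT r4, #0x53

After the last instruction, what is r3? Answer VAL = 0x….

VAL = 0x15

0: ✓ CMP  NZCV=1000
1: ✓ MOVLS  r3←0x15
2: · SUBGE
3: ✓ CMP  NZCV=1000
4: ✓ ADDLT  r2←0x1b
5: · MOVHI
6: ✓ MOVLT  r4←0x53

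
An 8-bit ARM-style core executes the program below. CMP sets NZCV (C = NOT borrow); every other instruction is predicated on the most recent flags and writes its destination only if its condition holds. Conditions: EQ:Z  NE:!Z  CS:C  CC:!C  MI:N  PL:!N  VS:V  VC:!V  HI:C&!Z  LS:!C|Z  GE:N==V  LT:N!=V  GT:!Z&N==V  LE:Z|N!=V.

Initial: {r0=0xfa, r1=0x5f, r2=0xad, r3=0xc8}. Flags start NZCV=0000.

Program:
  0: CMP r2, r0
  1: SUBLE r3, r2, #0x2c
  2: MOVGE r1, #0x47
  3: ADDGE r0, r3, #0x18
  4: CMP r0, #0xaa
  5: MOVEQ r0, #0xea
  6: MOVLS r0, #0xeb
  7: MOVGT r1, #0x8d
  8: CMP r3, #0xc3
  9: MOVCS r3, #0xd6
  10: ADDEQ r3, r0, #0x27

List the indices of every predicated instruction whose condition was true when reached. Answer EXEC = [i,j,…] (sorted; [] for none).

EXEC = [1,7]

0: ✓ CMP  NZCV=1000
1: ✓ SUBLE  r3←0x81
2: · MOVGE
3: · ADDGE
4: ✓ CMP  NZCV=0010
5: · MOVEQ
6: · MOVLS
7: ✓ MOVGT  r1←0x8d
8: ✓ CMP  NZCV=1000
9: · MOVCS
10: · ADDEQ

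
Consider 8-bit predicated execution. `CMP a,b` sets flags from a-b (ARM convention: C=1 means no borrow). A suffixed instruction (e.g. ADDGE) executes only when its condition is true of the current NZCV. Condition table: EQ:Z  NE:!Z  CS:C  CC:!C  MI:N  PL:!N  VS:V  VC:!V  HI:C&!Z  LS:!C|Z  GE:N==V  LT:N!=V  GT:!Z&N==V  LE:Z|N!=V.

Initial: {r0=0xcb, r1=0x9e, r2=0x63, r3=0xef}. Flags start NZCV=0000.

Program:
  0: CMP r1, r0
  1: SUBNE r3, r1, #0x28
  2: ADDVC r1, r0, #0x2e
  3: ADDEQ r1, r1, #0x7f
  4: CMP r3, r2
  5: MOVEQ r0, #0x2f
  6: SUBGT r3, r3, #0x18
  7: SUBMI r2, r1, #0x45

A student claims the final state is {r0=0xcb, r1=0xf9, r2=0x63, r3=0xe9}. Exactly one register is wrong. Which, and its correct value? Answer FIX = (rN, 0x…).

0: ✓ CMP  NZCV=1000
1: ✓ SUBNE  r3←0x76
2: ✓ ADDVC  r1←0xf9
3: · ADDEQ
4: ✓ CMP  NZCV=0010
5: · MOVEQ
6: ✓ SUBGT  r3←0x5e
7: · SUBMI

FIX = (r3, 0x5e)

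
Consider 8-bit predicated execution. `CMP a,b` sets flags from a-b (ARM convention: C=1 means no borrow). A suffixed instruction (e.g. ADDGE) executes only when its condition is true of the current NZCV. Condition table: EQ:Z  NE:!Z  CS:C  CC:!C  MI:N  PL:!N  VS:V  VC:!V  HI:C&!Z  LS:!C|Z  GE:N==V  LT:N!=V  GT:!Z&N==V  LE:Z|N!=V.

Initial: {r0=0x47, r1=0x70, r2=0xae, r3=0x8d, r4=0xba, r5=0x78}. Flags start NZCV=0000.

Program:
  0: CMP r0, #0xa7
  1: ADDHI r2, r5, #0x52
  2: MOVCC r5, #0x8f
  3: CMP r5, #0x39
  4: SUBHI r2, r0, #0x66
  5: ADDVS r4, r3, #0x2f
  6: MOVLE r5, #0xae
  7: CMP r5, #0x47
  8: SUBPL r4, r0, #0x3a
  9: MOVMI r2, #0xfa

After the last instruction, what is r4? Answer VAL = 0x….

[0] flags=1001 → (cmp)
[1] flags=1001 HI?F → skip
[2] flags=1001 CC?T → r5=0x8f
[3] flags=0011 → (cmp)
[4] flags=0011 HI?T → r2=0xe1
[5] flags=0011 VS?T → r4=0xbc
[6] flags=0011 LE?T → r5=0xae
[7] flags=0011 → (cmp)
[8] flags=0011 PL?T → r4=0x0d
[9] flags=0011 MI?F → skip

VAL = 0x0d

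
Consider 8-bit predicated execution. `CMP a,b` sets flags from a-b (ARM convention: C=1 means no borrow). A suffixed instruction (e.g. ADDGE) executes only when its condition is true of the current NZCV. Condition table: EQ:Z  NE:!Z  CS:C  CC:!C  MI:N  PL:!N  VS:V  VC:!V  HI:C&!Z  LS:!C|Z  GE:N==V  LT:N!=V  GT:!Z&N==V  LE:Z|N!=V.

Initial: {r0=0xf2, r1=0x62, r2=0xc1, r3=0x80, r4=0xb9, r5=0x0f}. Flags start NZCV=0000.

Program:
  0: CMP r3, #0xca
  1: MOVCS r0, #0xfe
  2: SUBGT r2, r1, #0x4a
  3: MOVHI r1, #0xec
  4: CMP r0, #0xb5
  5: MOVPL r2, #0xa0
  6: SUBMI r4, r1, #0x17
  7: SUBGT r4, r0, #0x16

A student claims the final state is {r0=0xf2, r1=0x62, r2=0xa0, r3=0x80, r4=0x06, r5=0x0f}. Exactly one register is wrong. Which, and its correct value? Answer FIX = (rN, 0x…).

[0] flags=1000 → (cmp)
[1] flags=1000 CS?F → skip
[2] flags=1000 GT?F → skip
[3] flags=1000 HI?F → skip
[4] flags=0010 → (cmp)
[5] flags=0010 PL?T → r2=0xa0
[6] flags=0010 MI?F → skip
[7] flags=0010 GT?T → r4=0xdc

FIX = (r4, 0xdc)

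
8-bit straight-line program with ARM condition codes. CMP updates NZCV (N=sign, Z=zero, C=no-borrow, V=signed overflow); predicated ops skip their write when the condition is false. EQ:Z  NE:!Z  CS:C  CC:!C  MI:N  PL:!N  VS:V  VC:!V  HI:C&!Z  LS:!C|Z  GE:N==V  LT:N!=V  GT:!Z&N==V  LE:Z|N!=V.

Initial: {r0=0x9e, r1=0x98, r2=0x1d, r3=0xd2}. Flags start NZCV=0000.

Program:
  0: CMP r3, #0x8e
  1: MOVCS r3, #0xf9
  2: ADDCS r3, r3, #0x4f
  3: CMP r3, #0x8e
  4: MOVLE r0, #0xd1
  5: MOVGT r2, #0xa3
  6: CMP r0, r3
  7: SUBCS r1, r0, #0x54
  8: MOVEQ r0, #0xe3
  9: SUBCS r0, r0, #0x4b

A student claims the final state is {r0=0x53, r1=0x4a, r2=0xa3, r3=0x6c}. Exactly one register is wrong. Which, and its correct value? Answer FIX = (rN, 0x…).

FIX = (r3, 0x48)

[0] flags=0010 → (cmp)
[1] flags=0010 CS?T → r3=0xf9
[2] flags=0010 CS?T → r3=0x48
[3] flags=1001 → (cmp)
[4] flags=1001 LE?F → skip
[5] flags=1001 GT?T → r2=0xa3
[6] flags=0011 → (cmp)
[7] flags=0011 CS?T → r1=0x4a
[8] flags=0011 EQ?F → skip
[9] flags=0011 CS?T → r0=0x53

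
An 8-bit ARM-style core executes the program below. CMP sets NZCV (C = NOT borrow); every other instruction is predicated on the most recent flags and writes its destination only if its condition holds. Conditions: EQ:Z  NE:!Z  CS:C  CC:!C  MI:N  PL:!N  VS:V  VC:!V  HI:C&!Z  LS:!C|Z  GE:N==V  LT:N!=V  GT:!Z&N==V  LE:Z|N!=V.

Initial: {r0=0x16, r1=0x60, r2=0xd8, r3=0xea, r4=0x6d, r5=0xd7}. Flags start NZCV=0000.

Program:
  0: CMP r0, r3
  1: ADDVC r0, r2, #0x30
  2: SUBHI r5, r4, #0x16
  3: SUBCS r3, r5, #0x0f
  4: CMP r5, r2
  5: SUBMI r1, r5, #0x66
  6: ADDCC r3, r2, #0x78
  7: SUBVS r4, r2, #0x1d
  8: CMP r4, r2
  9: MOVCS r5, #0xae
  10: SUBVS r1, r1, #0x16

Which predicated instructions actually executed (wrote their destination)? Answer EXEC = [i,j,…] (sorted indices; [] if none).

EXEC = [1,5,6,10]

[0] flags=0000 → (cmp)
[1] flags=0000 VC?T → r0=0x08
[2] flags=0000 HI?F → skip
[3] flags=0000 CS?F → skip
[4] flags=1000 → (cmp)
[5] flags=1000 MI?T → r1=0x71
[6] flags=1000 CC?T → r3=0x50
[7] flags=1000 VS?F → skip
[8] flags=1001 → (cmp)
[9] flags=1001 CS?F → skip
[10] flags=1001 VS?T → r1=0x5b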